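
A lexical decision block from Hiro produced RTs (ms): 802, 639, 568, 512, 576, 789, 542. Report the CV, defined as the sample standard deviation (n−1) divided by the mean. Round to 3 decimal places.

n = 7, Σ = 4428, M = 632.5714
Σ(x−M)² = 83327.714; s = √(83327.714/6) = 117.8472
CV = 117.8472 / 632.5714 = 0.18630

0.186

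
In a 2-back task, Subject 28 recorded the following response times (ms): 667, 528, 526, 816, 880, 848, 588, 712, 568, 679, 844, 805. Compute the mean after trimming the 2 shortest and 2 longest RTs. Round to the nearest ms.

710 ms

Sorted: 526, 528, 568, 588, 667, 679, 712, 805, 816, 844, 848, 880
Drop lowest 2 (526, 528) and highest 2 (848, 880)
Remaining (n=8): Σ = 5679, mean = 5679/8 = 709.875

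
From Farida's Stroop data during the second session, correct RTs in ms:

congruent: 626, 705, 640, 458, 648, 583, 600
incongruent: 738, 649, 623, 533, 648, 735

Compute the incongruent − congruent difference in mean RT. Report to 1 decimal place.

M(congruent) = 4260/7 = 608.571
M(incongruent) = 3926/6 = 654.333
Difference = 654.333 − 608.571 = 45.762 ms

45.8 ms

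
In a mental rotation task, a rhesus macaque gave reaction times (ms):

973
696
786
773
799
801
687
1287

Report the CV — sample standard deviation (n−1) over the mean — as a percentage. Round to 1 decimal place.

n = 8, Σ = 6802, M = 850.2500
Σ(x−M)² = 271409.500; s = √(271409.500/7) = 196.9081
CV = 196.9081 / 850.2500 = 0.23159 = 23.159%

23.2%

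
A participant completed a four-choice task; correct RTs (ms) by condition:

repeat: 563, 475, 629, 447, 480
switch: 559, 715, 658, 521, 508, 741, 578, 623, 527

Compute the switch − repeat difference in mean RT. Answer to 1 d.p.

84.5 ms

M(repeat) = 2594/5 = 518.800
M(switch) = 5430/9 = 603.333
Difference = 603.333 − 518.800 = 84.533 ms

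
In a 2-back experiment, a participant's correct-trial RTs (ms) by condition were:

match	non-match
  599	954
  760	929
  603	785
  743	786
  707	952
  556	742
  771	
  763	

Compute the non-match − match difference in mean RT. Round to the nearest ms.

M(match) = 5502/8 = 687.750
M(non-match) = 5148/6 = 858.000
Difference = 858.000 − 687.750 = 170.250 ms

170 ms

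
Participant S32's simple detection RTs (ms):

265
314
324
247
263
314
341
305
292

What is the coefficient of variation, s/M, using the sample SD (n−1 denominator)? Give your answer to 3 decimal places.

n = 9, Σ = 2665, M = 296.1111
Σ(x−M)² = 8004.889; s = √(8004.889/8) = 31.6324
CV = 31.6324 / 296.1111 = 0.10683

0.107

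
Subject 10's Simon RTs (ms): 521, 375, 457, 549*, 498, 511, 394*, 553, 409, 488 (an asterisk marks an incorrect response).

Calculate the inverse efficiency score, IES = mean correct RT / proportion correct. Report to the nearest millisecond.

596 ms

Correct trials (n=8): 521, 375, 457, 498, 511, 553, 409, 488
Mean correct RT = 3812/8 = 476.5000 ms
Proportion correct = 8/10
IES = 476.5000 / (8/10) = 595.625 ms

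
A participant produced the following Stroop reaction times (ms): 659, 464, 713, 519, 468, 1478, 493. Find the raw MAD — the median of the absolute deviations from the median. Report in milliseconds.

Sorted: 464, 468, 493, 519, 659, 713, 1478 → median = 519
|x − 519|: 140, 55, 194, 0, 51, 959, 26
Sorted deviations: 0, 26, 51, 55, 140, 194, 959 → MAD = 55

55 ms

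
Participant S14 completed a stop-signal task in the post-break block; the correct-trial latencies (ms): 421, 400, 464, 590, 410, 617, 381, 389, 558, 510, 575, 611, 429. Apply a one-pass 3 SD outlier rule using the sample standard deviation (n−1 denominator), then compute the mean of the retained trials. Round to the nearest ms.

n = 13, ΣRT = 6355, M = 488.846
Σ(x−M)² = 98741.69; s = √(98741.69/12) = 90.711
Cutoffs: 488.846 ± 3·90.711 → [216.7, 761.0]
No RTs fall outside the cutoffs; all 13 retained. Mean = 6355/13 = 488.846

489 ms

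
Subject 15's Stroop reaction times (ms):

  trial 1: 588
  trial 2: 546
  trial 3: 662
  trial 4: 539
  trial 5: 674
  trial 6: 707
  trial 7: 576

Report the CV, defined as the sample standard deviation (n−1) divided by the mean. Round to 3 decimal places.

n = 7, Σ = 4292, M = 613.1429
Σ(x−M)² = 26916.857; s = √(26916.857/6) = 66.9787
CV = 66.9787 / 613.1429 = 0.10924

0.109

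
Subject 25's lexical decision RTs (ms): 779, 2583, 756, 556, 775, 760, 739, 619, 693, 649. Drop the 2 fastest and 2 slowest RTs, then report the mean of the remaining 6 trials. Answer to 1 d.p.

728.7 ms

Sorted: 556, 619, 649, 693, 739, 756, 760, 775, 779, 2583
Drop lowest 2 (556, 619) and highest 2 (779, 2583)
Remaining (n=6): Σ = 4372, mean = 4372/6 = 728.667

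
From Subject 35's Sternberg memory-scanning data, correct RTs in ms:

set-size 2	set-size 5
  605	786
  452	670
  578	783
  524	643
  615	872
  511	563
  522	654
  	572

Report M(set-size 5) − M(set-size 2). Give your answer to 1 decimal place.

149.0 ms

M(set-size 2) = 3807/7 = 543.857
M(set-size 5) = 5543/8 = 692.875
Difference = 692.875 − 543.857 = 149.018 ms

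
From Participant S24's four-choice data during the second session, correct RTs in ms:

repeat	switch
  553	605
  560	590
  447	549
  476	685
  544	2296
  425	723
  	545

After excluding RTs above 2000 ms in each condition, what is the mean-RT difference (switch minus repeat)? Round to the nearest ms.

115 ms

switch: exclude 2296
M(repeat) = 3005/6 = 500.833
M(switch) = 3697/6 = 616.167
Difference = 616.167 − 500.833 = 115.333 ms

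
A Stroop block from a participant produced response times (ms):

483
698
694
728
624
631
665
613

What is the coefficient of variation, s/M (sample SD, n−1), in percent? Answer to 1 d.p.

11.8%

n = 8, Σ = 5136, M = 642.0000
Σ(x−M)² = 40332.000; s = √(40332.000/7) = 75.9060
CV = 75.9060 / 642.0000 = 0.11823 = 11.823%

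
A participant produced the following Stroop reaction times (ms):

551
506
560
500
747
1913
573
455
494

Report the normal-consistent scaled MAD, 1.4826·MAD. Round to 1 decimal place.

Sorted: 455, 494, 500, 506, 551, 560, 573, 747, 1913 → median = 551
|x − 551| sorted: 0, 9, 22, 45, 51, 57, 96, 196, 1362 → MAD = 51
Robust SD ≈ 1.4826 × 51 = 75.613

75.6 ms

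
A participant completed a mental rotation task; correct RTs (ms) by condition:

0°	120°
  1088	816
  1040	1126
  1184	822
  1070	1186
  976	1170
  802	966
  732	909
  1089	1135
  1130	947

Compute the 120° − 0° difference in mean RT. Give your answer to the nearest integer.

M(0°) = 9111/9 = 1012.333
M(120°) = 9077/9 = 1008.556
Difference = 1008.556 − 1012.333 = -3.778 ms

-4 ms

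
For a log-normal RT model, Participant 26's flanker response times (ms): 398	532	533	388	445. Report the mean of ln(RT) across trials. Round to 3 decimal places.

6.120

ln(RT): 5.9865, 6.2766, 6.2785, 5.9610, 6.0981
Σ ln(RT) = 30.6007
Mean = 30.6007/5 = 6.12014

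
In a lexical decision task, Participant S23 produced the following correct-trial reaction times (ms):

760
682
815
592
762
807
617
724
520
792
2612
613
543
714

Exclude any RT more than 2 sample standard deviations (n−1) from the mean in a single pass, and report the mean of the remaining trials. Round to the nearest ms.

n = 14, ΣRT = 11553, M = 825.214
Σ(x−M)² = 3561092.36; s = √(3561092.36/13) = 523.383
Cutoffs: 825.214 ± 2·523.383 → [-221.6, 1872.0]
Outside: 2612 → excluded.
Retained (n=13): Σ = 8941, mean = 8941/13 = 687.769

688 ms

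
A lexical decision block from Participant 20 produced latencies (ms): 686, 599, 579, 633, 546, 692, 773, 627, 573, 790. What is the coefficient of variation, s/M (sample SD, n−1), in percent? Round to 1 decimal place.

12.9%

n = 10, Σ = 6498, M = 649.8000
Σ(x−M)² = 62993.600; s = √(62993.600/9) = 83.6618
CV = 83.6618 / 649.8000 = 0.12875 = 12.875%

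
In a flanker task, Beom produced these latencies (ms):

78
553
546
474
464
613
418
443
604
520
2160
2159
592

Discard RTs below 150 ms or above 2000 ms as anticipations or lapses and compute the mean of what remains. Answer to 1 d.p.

Excluded: 78, 2159, 2160
Retained (n=10): Σ = 5227
Mean = 5227/10 = 522.7000

522.7 ms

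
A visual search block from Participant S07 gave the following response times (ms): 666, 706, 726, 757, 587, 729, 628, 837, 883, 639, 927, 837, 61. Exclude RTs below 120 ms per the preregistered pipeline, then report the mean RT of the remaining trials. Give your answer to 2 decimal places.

Excluded: 61
Retained (n=12): Σ = 8922
Mean = 8922/12 = 743.5000

743.50 ms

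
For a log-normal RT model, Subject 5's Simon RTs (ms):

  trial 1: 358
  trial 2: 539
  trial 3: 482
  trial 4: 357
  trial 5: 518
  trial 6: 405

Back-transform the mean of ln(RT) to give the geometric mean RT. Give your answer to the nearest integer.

437 ms

ln(RT): 5.8805, 6.2897, 6.1779, 5.8777, 6.2500, 6.0039
Mean ln(RT) = 36.4798/6 = 6.07997
Geometric mean = exp(6.07997) = 437.01 ms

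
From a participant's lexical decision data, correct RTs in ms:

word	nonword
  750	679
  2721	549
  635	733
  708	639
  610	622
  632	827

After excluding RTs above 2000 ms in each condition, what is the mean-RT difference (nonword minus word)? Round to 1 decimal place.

word: exclude 2721
M(word) = 3335/5 = 667.000
M(nonword) = 4049/6 = 674.833
Difference = 674.833 − 667.000 = 7.833 ms

7.8 ms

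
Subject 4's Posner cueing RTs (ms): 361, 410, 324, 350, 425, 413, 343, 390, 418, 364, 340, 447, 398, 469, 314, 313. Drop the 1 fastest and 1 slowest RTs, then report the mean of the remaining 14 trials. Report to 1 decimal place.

Sorted: 313, 314, 324, 340, 343, 350, 361, 364, 390, 398, 410, 413, 418, 425, 447, 469
Drop lowest 1 (313) and highest 1 (469)
Remaining (n=14): Σ = 5297, mean = 5297/14 = 378.357

378.4 ms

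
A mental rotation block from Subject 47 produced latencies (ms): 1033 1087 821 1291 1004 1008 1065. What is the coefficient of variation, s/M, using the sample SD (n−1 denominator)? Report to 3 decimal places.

n = 7, Σ = 7309, M = 1044.1429
Σ(x−M)² = 116044.857; s = √(116044.857/6) = 139.0712
CV = 139.0712 / 1044.1429 = 0.13319

0.133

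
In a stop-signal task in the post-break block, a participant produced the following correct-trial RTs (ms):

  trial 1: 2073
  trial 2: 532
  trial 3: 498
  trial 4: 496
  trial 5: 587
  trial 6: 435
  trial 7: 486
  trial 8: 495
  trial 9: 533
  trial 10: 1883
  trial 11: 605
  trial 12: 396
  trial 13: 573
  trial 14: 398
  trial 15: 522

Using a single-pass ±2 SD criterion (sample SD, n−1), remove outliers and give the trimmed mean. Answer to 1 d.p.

n = 15, ΣRT = 10512, M = 700.800
Σ(x−M)² = 3834414.40; s = √(3834414.40/14) = 523.342
Cutoffs: 700.800 ± 2·523.342 → [-345.9, 1747.5]
Outside: 1883, 2073 → excluded.
Retained (n=13): Σ = 6556, mean = 6556/13 = 504.308

504.3 ms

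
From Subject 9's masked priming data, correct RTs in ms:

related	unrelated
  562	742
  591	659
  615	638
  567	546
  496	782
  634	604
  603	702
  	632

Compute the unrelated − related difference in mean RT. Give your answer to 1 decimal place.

82.0 ms

M(related) = 4068/7 = 581.143
M(unrelated) = 5305/8 = 663.125
Difference = 663.125 − 581.143 = 81.982 ms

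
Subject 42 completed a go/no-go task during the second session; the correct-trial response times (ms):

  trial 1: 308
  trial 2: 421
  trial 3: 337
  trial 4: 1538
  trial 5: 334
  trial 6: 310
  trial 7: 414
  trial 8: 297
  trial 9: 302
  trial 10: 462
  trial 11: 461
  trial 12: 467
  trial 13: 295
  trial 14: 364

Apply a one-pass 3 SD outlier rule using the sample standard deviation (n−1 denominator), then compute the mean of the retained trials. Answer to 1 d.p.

n = 14, ΣRT = 6310, M = 450.714
Σ(x−M)² = 1329150.86; s = √(1329150.86/13) = 319.754
Cutoffs: 450.714 ± 3·319.754 → [-508.5, 1410.0]
Outside: 1538 → excluded.
Retained (n=13): Σ = 4772, mean = 4772/13 = 367.077

367.1 ms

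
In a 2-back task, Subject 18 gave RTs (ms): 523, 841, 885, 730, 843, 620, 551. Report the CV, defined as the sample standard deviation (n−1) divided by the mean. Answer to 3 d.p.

0.210

n = 7, Σ = 4993, M = 713.2857
Σ(x−M)² = 134149.429; s = √(134149.429/6) = 149.5267
CV = 149.5267 / 713.2857 = 0.20963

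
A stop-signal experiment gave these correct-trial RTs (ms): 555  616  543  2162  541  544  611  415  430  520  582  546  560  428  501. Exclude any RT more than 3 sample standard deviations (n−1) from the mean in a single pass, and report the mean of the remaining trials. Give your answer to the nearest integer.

n = 15, ΣRT = 9554, M = 636.933
Σ(x−M)² = 2545400.93; s = √(2545400.93/14) = 426.397
Cutoffs: 636.933 ± 3·426.397 → [-642.3, 1916.1]
Outside: 2162 → excluded.
Retained (n=14): Σ = 7392, mean = 7392/14 = 528.000

528 ms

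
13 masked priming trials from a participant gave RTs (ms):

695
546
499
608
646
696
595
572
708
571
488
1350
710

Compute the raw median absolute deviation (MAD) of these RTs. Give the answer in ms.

Sorted: 488, 499, 546, 571, 572, 595, 608, 646, 695, 696, 708, 710, 1350 → median = 608
|x − 608|: 87, 62, 109, 0, 38, 88, 13, 36, 100, 37, 120, 742, 102
Sorted deviations: 0, 13, 36, 37, 38, 62, 87, 88, 100, 102, 109, 120, 742 → MAD = 87

87 ms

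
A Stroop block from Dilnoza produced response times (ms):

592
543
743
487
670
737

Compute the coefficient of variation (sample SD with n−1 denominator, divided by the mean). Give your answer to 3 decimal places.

0.167

n = 6, Σ = 3772, M = 628.6667
Σ(x−M)² = 55269.333; s = √(55269.333/5) = 105.1374
CV = 105.1374 / 628.6667 = 0.16724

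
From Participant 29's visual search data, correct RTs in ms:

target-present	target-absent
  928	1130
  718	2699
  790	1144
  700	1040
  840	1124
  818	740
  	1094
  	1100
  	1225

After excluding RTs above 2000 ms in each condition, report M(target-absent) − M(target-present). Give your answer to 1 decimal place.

target-absent: exclude 2699
M(target-present) = 4794/6 = 799.000
M(target-absent) = 8597/8 = 1074.625
Difference = 1074.625 − 799.000 = 275.625 ms

275.6 ms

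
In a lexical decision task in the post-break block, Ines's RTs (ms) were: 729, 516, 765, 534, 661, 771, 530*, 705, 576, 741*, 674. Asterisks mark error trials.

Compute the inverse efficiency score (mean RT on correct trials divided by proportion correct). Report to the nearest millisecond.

Correct trials (n=9): 729, 516, 765, 534, 661, 771, 705, 576, 674
Mean correct RT = 5931/9 = 659.0000 ms
Proportion correct = 9/11
IES = 659.0000 / (9/11) = 805.444 ms

805 ms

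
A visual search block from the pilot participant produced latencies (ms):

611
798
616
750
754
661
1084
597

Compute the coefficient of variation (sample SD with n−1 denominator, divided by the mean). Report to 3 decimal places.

0.219

n = 8, Σ = 5871, M = 733.8750
Σ(x−M)² = 180402.875; s = √(180402.875/7) = 160.5361
CV = 160.5361 / 733.8750 = 0.21875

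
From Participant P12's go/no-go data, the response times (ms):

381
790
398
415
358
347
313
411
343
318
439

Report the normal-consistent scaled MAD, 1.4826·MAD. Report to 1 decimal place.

50.4 ms

Sorted: 313, 318, 343, 347, 358, 381, 398, 411, 415, 439, 790 → median = 381
|x − 381| sorted: 0, 17, 23, 30, 34, 34, 38, 58, 63, 68, 409 → MAD = 34
Robust SD ≈ 1.4826 × 34 = 50.408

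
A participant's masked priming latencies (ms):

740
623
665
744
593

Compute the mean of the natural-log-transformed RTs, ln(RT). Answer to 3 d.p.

6.508

ln(RT): 6.6067, 6.4345, 6.4998, 6.6120, 6.3852
Σ ln(RT) = 32.5382
Mean = 32.5382/5 = 6.50764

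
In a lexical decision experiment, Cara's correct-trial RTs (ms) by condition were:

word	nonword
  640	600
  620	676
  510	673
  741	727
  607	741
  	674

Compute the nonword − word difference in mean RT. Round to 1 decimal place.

M(word) = 3118/5 = 623.600
M(nonword) = 4091/6 = 681.833
Difference = 681.833 − 623.600 = 58.233 ms

58.2 ms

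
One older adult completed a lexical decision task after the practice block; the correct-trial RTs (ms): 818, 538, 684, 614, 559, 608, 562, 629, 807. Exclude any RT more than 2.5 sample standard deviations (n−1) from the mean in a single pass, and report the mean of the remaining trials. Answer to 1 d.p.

646.6 ms

n = 9, ΣRT = 5819, M = 646.556
Σ(x−M)² = 85992.22; s = √(85992.22/8) = 103.678
Cutoffs: 646.556 ± 2.5·103.678 → [387.4, 905.7]
No RTs fall outside the cutoffs; all 9 retained. Mean = 5819/9 = 646.556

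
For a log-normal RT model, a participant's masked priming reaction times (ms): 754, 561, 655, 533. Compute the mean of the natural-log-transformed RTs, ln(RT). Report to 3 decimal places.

6.430

ln(RT): 6.6254, 6.3297, 6.4846, 6.2785
Σ ln(RT) = 25.7183
Mean = 25.7183/4 = 6.42957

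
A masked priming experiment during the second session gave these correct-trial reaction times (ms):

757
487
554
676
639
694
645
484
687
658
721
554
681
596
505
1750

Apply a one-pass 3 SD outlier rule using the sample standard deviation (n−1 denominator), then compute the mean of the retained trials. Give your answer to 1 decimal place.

622.5 ms

n = 16, ΣRT = 11088, M = 693.000
Σ(x−M)² = 1298556.00; s = √(1298556.00/15) = 294.228
Cutoffs: 693.000 ± 3·294.228 → [-189.7, 1575.7]
Outside: 1750 → excluded.
Retained (n=15): Σ = 9338, mean = 9338/15 = 622.533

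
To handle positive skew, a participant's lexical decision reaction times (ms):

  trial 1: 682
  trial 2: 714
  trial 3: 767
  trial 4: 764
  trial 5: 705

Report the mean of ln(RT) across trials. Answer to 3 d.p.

6.587

ln(RT): 6.5250, 6.5709, 6.6425, 6.6386, 6.5582
Σ ln(RT) = 32.9352
Mean = 32.9352/5 = 6.58703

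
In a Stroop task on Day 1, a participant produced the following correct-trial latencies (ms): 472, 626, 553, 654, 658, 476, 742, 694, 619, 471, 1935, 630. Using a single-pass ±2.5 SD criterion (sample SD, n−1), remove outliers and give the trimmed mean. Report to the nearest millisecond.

600 ms

n = 12, ΣRT = 8530, M = 710.833
Σ(x−M)² = 1722643.67; s = √(1722643.67/11) = 395.732
Cutoffs: 710.833 ± 2.5·395.732 → [-278.5, 1700.2]
Outside: 1935 → excluded.
Retained (n=11): Σ = 6595, mean = 6595/11 = 599.545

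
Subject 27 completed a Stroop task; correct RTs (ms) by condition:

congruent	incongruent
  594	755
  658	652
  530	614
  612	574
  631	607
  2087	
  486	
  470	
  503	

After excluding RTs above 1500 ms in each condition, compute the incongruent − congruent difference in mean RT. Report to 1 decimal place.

79.9 ms

congruent: exclude 2087
M(congruent) = 4484/8 = 560.500
M(incongruent) = 3202/5 = 640.400
Difference = 640.400 − 560.500 = 79.900 ms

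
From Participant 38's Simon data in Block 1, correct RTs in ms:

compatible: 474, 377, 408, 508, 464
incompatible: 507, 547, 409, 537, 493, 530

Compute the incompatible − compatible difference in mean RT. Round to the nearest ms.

58 ms

M(compatible) = 2231/5 = 446.200
M(incompatible) = 3023/6 = 503.833
Difference = 503.833 − 446.200 = 57.633 ms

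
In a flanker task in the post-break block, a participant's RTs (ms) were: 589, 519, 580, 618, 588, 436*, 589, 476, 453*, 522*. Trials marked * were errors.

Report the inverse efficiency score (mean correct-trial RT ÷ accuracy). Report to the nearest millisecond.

808 ms

Correct trials (n=7): 589, 519, 580, 618, 588, 589, 476
Mean correct RT = 3959/7 = 565.5714 ms
Proportion correct = 7/10
IES = 565.5714 / (7/10) = 807.959 ms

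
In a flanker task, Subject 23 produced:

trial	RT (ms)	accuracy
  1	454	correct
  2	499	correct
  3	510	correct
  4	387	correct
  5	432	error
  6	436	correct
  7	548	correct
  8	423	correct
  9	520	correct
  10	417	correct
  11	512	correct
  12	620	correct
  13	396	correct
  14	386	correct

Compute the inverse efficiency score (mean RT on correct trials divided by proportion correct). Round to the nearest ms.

506 ms

Correct trials (n=13): 454, 499, 510, 387, 436, 548, 423, 520, 417, 512, 620, 396, 386
Mean correct RT = 6108/13 = 469.8462 ms
Proportion correct = 13/14
IES = 469.8462 / (13/14) = 505.988 ms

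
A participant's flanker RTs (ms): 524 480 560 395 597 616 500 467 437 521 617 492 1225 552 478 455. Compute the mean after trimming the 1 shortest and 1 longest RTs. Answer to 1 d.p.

521.1 ms

Sorted: 395, 437, 455, 467, 478, 480, 492, 500, 521, 524, 552, 560, 597, 616, 617, 1225
Drop lowest 1 (395) and highest 1 (1225)
Remaining (n=14): Σ = 7296, mean = 7296/14 = 521.143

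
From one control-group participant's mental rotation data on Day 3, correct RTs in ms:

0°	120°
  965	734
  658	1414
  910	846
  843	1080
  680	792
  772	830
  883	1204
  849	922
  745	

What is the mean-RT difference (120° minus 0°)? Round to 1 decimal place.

166.1 ms

M(0°) = 7305/9 = 811.667
M(120°) = 7822/8 = 977.750
Difference = 977.750 − 811.667 = 166.083 ms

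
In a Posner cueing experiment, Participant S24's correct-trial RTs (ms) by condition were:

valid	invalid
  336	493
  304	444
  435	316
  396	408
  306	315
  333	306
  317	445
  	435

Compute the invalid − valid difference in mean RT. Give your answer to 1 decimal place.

M(valid) = 2427/7 = 346.714
M(invalid) = 3162/8 = 395.250
Difference = 395.250 − 346.714 = 48.536 ms

48.5 ms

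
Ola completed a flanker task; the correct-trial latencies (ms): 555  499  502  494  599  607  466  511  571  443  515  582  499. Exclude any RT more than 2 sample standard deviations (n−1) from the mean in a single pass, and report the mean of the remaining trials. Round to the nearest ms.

526 ms

n = 13, ΣRT = 6843, M = 526.385
Σ(x−M)² = 31783.08; s = √(31783.08/12) = 51.464
Cutoffs: 526.385 ± 2·51.464 → [423.5, 629.3]
No RTs fall outside the cutoffs; all 13 retained. Mean = 6843/13 = 526.385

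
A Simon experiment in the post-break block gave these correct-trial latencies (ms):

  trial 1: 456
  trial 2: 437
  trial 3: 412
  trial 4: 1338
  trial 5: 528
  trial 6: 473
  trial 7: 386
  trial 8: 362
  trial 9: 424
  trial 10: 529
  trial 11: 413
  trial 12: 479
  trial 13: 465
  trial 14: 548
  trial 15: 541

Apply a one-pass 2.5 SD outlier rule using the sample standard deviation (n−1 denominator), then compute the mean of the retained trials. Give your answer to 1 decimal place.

n = 15, ΣRT = 7791, M = 519.400
Σ(x−M)² = 763637.60; s = √(763637.60/14) = 233.550
Cutoffs: 519.400 ± 2.5·233.550 → [-64.5, 1103.3]
Outside: 1338 → excluded.
Retained (n=14): Σ = 6453, mean = 6453/14 = 460.929

460.9 ms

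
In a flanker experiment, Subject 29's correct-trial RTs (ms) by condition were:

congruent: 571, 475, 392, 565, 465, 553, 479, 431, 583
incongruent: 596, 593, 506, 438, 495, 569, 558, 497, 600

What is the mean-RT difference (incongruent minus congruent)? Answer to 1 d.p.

M(congruent) = 4514/9 = 501.556
M(incongruent) = 4852/9 = 539.111
Difference = 539.111 − 501.556 = 37.556 ms

37.6 ms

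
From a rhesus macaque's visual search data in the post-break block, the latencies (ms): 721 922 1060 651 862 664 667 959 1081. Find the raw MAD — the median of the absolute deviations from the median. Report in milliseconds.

Sorted: 651, 664, 667, 721, 862, 922, 959, 1060, 1081 → median = 862
|x − 862|: 141, 60, 198, 211, 0, 198, 195, 97, 219
Sorted deviations: 0, 60, 97, 141, 195, 198, 198, 211, 219 → MAD = 195

195 ms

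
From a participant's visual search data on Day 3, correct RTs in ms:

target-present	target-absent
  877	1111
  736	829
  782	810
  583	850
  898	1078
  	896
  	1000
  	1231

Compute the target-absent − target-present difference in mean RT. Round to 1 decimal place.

200.4 ms

M(target-present) = 3876/5 = 775.200
M(target-absent) = 7805/8 = 975.625
Difference = 975.625 − 775.200 = 200.425 ms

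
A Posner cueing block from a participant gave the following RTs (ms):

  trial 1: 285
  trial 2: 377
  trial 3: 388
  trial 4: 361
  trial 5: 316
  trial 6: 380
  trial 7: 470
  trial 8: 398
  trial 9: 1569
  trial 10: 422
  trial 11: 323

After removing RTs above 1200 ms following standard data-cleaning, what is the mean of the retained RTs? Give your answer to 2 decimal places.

372.00 ms

Excluded: 1569
Retained (n=10): Σ = 3720
Mean = 3720/10 = 372.0000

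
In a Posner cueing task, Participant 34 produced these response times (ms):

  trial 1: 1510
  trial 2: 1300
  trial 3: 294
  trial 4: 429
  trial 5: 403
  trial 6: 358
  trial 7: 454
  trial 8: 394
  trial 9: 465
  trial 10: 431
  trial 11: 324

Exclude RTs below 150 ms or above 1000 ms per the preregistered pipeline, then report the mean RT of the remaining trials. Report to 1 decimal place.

394.7 ms

Excluded: 1300, 1510
Retained (n=9): Σ = 3552
Mean = 3552/9 = 394.6667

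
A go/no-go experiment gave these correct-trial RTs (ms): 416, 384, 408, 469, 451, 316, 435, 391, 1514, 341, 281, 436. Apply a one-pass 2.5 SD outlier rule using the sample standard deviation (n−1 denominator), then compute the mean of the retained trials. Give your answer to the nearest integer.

n = 12, ΣRT = 5842, M = 486.833
Σ(x−M)² = 1185753.67; s = √(1185753.67/11) = 328.323
Cutoffs: 486.833 ± 2.5·328.323 → [-334.0, 1307.6]
Outside: 1514 → excluded.
Retained (n=11): Σ = 4328, mean = 4328/11 = 393.455

393 ms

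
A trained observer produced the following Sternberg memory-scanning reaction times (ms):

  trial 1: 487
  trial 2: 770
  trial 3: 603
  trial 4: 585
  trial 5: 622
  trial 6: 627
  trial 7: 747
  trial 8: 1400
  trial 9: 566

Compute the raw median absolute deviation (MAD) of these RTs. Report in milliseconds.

56 ms

Sorted: 487, 566, 585, 603, 622, 627, 747, 770, 1400 → median = 622
|x − 622|: 135, 148, 19, 37, 0, 5, 125, 778, 56
Sorted deviations: 0, 5, 19, 37, 56, 125, 135, 148, 778 → MAD = 56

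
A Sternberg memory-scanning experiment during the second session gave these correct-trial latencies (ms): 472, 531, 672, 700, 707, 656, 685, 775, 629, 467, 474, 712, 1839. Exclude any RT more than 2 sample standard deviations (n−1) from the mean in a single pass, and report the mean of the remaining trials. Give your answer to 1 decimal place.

623.3 ms

n = 13, ΣRT = 9319, M = 716.846
Σ(x−M)² = 1493345.69; s = √(1493345.69/12) = 352.768
Cutoffs: 716.846 ± 2·352.768 → [11.3, 1422.4]
Outside: 1839 → excluded.
Retained (n=12): Σ = 7480, mean = 7480/12 = 623.333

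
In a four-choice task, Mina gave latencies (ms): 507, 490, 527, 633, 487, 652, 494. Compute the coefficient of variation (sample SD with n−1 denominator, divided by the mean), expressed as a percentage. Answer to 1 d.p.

n = 7, Σ = 3790, M = 541.4286
Σ(x−M)² = 29861.714; s = √(29861.714/6) = 70.5475
CV = 70.5475 / 541.4286 = 0.13030 = 13.030%

13.0%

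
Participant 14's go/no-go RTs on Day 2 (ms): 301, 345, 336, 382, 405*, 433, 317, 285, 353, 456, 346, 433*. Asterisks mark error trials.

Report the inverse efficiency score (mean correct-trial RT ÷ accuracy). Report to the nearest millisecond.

426 ms

Correct trials (n=10): 301, 345, 336, 382, 433, 317, 285, 353, 456, 346
Mean correct RT = 3554/10 = 355.4000 ms
Proportion correct = 10/12
IES = 355.4000 / (10/12) = 426.480 ms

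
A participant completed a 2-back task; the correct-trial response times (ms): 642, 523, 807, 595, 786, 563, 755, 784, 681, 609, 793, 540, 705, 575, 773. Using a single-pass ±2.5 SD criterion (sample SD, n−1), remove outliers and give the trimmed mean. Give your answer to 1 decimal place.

675.4 ms

n = 15, ΣRT = 10131, M = 675.400
Σ(x−M)² = 148205.60; s = √(148205.60/14) = 102.889
Cutoffs: 675.400 ± 2.5·102.889 → [418.2, 932.6]
No RTs fall outside the cutoffs; all 15 retained. Mean = 10131/15 = 675.400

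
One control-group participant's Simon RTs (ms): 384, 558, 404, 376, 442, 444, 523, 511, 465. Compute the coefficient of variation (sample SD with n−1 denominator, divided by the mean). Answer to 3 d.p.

n = 9, Σ = 4107, M = 456.3333
Σ(x−M)² = 32626.000; s = √(32626.000/8) = 63.8612
CV = 63.8612 / 456.3333 = 0.13994

0.140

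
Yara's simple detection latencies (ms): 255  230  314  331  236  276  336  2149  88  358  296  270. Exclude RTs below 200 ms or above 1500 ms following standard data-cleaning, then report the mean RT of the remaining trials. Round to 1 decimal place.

Excluded: 88, 2149
Retained (n=10): Σ = 2902
Mean = 2902/10 = 290.2000

290.2 ms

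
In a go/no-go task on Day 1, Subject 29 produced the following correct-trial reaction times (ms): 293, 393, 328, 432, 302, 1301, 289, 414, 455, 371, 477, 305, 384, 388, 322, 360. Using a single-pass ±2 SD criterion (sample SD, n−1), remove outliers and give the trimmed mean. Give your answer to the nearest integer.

n = 16, ΣRT = 6814, M = 425.875
Σ(x−M)² = 867819.75; s = √(867819.75/15) = 240.530
Cutoffs: 425.875 ± 2·240.530 → [-55.2, 906.9]
Outside: 1301 → excluded.
Retained (n=15): Σ = 5513, mean = 5513/15 = 367.533

368 ms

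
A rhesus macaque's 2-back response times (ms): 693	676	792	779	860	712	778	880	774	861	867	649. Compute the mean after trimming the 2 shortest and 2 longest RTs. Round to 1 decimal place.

781.1 ms

Sorted: 649, 676, 693, 712, 774, 778, 779, 792, 860, 861, 867, 880
Drop lowest 2 (649, 676) and highest 2 (867, 880)
Remaining (n=8): Σ = 6249, mean = 6249/8 = 781.125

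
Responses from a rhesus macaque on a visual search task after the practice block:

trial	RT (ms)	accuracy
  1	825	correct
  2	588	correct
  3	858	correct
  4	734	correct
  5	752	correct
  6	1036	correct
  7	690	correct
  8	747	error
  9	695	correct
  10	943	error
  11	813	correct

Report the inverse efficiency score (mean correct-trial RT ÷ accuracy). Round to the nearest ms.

Correct trials (n=9): 825, 588, 858, 734, 752, 1036, 690, 695, 813
Mean correct RT = 6991/9 = 776.7778 ms
Proportion correct = 9/11
IES = 776.7778 / (9/11) = 949.395 ms

949 ms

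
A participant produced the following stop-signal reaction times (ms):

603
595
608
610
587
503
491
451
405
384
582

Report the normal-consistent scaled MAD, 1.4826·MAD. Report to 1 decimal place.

41.5 ms

Sorted: 384, 405, 451, 491, 503, 582, 587, 595, 603, 608, 610 → median = 582
|x − 582| sorted: 0, 5, 13, 21, 26, 28, 79, 91, 131, 177, 198 → MAD = 28
Robust SD ≈ 1.4826 × 28 = 41.513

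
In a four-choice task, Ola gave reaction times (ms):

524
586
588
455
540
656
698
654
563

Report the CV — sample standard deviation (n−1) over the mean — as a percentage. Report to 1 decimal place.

n = 9, Σ = 5264, M = 584.8889
Σ(x−M)² = 45710.889; s = √(45710.889/8) = 75.5901
CV = 75.5901 / 584.8889 = 0.12924 = 12.924%

12.9%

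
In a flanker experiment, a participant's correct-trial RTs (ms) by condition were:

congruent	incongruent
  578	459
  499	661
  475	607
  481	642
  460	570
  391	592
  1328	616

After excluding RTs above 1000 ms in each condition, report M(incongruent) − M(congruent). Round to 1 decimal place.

111.8 ms

congruent: exclude 1328
M(congruent) = 2884/6 = 480.667
M(incongruent) = 4147/7 = 592.429
Difference = 592.429 − 480.667 = 111.762 ms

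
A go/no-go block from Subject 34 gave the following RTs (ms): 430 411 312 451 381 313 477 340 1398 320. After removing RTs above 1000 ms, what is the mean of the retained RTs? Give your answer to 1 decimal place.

Excluded: 1398
Retained (n=9): Σ = 3435
Mean = 3435/9 = 381.6667

381.7 ms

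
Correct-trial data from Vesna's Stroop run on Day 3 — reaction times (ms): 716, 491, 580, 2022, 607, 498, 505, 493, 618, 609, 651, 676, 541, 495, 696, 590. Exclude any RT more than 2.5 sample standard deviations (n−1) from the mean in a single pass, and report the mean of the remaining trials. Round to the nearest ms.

n = 16, ΣRT = 10788, M = 674.250
Σ(x−M)² = 2023143.00; s = √(2023143.00/15) = 367.255
Cutoffs: 674.250 ± 2.5·367.255 → [-243.9, 1592.4]
Outside: 2022 → excluded.
Retained (n=15): Σ = 8766, mean = 8766/15 = 584.400

584 ms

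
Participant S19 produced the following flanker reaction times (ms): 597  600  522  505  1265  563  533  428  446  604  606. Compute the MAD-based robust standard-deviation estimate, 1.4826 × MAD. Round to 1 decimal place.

60.8 ms

Sorted: 428, 446, 505, 522, 533, 563, 597, 600, 604, 606, 1265 → median = 563
|x − 563| sorted: 0, 30, 34, 37, 41, 41, 43, 58, 117, 135, 702 → MAD = 41
Robust SD ≈ 1.4826 × 41 = 60.787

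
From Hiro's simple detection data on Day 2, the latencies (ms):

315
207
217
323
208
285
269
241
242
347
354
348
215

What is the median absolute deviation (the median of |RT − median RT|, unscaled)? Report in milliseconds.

54 ms

Sorted: 207, 208, 215, 217, 241, 242, 269, 285, 315, 323, 347, 348, 354 → median = 269
|x − 269|: 46, 62, 52, 54, 61, 16, 0, 28, 27, 78, 85, 79, 54
Sorted deviations: 0, 16, 27, 28, 46, 52, 54, 54, 61, 62, 78, 79, 85 → MAD = 54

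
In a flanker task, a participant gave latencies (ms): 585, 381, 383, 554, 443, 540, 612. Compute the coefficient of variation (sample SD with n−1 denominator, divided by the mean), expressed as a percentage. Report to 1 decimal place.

n = 7, Σ = 3498, M = 499.7143
Σ(x−M)² = 55383.429; s = √(55383.429/6) = 96.0759
CV = 96.0759 / 499.7143 = 0.19226 = 19.226%

19.2%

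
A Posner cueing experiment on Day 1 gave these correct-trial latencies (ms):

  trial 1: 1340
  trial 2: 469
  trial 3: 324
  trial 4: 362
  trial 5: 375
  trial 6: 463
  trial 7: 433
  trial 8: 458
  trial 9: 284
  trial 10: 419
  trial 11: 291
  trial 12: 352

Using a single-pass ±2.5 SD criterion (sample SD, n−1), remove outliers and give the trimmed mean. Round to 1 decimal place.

384.5 ms

n = 12, ΣRT = 5570, M = 464.167
Σ(x−M)² = 883221.67; s = √(883221.67/11) = 283.360
Cutoffs: 464.167 ± 2.5·283.360 → [-244.2, 1172.6]
Outside: 1340 → excluded.
Retained (n=11): Σ = 4230, mean = 4230/11 = 384.545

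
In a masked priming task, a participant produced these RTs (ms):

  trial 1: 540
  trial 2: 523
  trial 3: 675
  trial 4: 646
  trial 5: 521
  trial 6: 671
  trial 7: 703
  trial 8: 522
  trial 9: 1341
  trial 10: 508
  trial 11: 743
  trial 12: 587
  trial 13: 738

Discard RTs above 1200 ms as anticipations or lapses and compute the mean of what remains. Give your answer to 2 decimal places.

614.75 ms

Excluded: 1341
Retained (n=12): Σ = 7377
Mean = 7377/12 = 614.7500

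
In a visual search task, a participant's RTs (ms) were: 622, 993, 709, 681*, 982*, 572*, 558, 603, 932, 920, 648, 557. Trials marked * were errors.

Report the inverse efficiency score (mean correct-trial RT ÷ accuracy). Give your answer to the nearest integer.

Correct trials (n=9): 622, 993, 709, 558, 603, 932, 920, 648, 557
Mean correct RT = 6542/9 = 726.8889 ms
Proportion correct = 9/12
IES = 726.8889 / (9/12) = 969.185 ms

969 ms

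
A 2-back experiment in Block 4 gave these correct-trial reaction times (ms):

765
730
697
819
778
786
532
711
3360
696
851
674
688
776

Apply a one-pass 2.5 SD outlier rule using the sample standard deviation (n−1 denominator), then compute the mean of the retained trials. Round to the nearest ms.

n = 14, ΣRT = 12863, M = 918.786
Σ(x−M)² = 6495992.36; s = √(6495992.36/13) = 706.889
Cutoffs: 918.786 ± 2.5·706.889 → [-848.4, 2686.0]
Outside: 3360 → excluded.
Retained (n=13): Σ = 9503, mean = 9503/13 = 731.000

731 ms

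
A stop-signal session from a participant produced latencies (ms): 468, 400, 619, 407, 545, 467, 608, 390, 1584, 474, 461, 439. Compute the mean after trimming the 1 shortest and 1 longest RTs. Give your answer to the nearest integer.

489 ms

Sorted: 390, 400, 407, 439, 461, 467, 468, 474, 545, 608, 619, 1584
Drop lowest 1 (390) and highest 1 (1584)
Remaining (n=10): Σ = 4888, mean = 4888/10 = 488.800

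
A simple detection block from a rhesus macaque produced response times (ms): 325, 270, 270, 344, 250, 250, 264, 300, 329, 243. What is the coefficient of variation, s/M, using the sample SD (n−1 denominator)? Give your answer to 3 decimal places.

0.130

n = 10, Σ = 2845, M = 284.5000
Σ(x−M)² = 12344.500; s = √(12344.500/9) = 37.0353
CV = 37.0353 / 284.5000 = 0.13018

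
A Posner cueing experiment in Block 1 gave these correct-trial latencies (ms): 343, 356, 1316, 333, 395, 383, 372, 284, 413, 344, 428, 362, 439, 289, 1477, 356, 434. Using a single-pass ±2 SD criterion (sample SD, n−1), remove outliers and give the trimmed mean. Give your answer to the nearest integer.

n = 17, ΣRT = 8324, M = 489.647
Σ(x−M)² = 1909057.88; s = √(1909057.88/16) = 345.422
Cutoffs: 489.647 ± 2·345.422 → [-201.2, 1180.5]
Outside: 1316, 1477 → excluded.
Retained (n=15): Σ = 5531, mean = 5531/15 = 368.733

369 ms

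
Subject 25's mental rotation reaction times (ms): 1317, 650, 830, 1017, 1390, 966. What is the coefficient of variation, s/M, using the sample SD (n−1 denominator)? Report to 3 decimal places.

n = 6, Σ = 6170, M = 1028.3333
Σ(x−M)² = 400617.333; s = √(400617.333/5) = 283.0609
CV = 283.0609 / 1028.3333 = 0.27526

0.275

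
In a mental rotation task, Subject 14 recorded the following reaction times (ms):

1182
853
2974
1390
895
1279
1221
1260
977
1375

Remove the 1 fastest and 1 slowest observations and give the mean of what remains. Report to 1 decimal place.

1197.4 ms

Sorted: 853, 895, 977, 1182, 1221, 1260, 1279, 1375, 1390, 2974
Drop lowest 1 (853) and highest 1 (2974)
Remaining (n=8): Σ = 9579, mean = 9579/8 = 1197.375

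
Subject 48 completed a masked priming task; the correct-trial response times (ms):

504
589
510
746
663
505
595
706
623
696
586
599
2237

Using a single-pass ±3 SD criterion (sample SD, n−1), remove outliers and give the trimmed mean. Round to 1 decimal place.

n = 13, ΣRT = 9559, M = 735.308
Σ(x−M)² = 2514712.77; s = √(2514712.77/12) = 457.777
Cutoffs: 735.308 ± 3·457.777 → [-638.0, 2108.6]
Outside: 2237 → excluded.
Retained (n=12): Σ = 7322, mean = 7322/12 = 610.167

610.2 ms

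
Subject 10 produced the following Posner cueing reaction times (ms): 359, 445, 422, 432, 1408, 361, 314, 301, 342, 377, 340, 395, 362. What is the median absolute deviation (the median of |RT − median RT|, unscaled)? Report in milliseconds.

33 ms

Sorted: 301, 314, 340, 342, 359, 361, 362, 377, 395, 422, 432, 445, 1408 → median = 362
|x − 362|: 3, 83, 60, 70, 1046, 1, 48, 61, 20, 15, 22, 33, 0
Sorted deviations: 0, 1, 3, 15, 20, 22, 33, 48, 60, 61, 70, 83, 1046 → MAD = 33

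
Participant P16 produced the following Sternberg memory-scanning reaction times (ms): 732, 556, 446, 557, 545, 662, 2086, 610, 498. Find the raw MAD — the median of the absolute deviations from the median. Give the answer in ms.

59 ms

Sorted: 446, 498, 545, 556, 557, 610, 662, 732, 2086 → median = 557
|x − 557|: 175, 1, 111, 0, 12, 105, 1529, 53, 59
Sorted deviations: 0, 1, 12, 53, 59, 105, 111, 175, 1529 → MAD = 59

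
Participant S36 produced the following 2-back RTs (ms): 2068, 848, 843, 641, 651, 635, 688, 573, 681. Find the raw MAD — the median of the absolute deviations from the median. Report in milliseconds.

Sorted: 573, 635, 641, 651, 681, 688, 843, 848, 2068 → median = 681
|x − 681|: 1387, 167, 162, 40, 30, 46, 7, 108, 0
Sorted deviations: 0, 7, 30, 40, 46, 108, 162, 167, 1387 → MAD = 46

46 ms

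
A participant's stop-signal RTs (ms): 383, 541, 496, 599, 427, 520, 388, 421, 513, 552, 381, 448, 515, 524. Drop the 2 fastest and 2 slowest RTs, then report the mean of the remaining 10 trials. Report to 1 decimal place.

Sorted: 381, 383, 388, 421, 427, 448, 496, 513, 515, 520, 524, 541, 552, 599
Drop lowest 2 (381, 383) and highest 2 (552, 599)
Remaining (n=10): Σ = 4793, mean = 4793/10 = 479.300

479.3 ms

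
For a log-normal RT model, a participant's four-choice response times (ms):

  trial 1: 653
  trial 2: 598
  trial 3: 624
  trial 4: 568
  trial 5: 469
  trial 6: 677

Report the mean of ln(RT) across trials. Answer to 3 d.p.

ln(RT): 6.4816, 6.3936, 6.4362, 6.3421, 6.1506, 6.5177
Σ ln(RT) = 38.3217
Mean = 38.3217/6 = 6.38695

6.387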